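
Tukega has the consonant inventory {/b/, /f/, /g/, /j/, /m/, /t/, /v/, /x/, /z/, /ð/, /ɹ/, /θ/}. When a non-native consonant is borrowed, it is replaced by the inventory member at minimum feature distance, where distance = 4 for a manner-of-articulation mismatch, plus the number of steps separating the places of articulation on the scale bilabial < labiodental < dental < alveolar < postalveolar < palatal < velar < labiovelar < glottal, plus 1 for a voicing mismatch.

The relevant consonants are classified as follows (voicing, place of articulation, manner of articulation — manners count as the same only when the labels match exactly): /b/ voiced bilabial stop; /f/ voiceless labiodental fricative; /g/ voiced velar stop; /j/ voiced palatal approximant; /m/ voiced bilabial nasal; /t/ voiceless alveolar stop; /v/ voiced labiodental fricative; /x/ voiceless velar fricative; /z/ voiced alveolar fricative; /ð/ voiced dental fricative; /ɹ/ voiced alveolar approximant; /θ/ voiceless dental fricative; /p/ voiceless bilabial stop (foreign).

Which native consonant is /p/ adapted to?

b

/b/ is closest: same manner (stop), place distance 0 (bilabial→bilabial), voicing differs (+1); total 1. Next closest is /t/ at distance 3.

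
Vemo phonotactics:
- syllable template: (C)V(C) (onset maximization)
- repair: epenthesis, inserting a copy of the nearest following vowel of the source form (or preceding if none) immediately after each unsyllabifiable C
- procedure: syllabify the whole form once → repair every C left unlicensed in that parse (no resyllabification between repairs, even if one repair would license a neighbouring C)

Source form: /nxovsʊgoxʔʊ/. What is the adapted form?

Under (C)V(C), the unsyllabifiable consonants are /n/ (at most one coda consonant is licensed; onsets are limited to one consonant).
Epenthesis after each stranded consonant: /n/ → /no/.

noxovsʊgoxʔʊ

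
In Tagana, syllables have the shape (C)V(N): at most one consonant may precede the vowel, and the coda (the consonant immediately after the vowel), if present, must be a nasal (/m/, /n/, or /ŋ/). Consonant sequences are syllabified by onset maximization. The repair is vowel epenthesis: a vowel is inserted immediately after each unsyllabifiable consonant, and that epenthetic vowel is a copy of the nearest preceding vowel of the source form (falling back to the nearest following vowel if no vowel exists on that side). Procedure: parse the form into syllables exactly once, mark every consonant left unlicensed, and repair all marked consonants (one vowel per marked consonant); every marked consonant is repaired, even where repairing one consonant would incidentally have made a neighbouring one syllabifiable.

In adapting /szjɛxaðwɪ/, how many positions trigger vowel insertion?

The unsyllabifiable consonants are /s/, /z/, /ð/; each receives one epenthetic vowel.

3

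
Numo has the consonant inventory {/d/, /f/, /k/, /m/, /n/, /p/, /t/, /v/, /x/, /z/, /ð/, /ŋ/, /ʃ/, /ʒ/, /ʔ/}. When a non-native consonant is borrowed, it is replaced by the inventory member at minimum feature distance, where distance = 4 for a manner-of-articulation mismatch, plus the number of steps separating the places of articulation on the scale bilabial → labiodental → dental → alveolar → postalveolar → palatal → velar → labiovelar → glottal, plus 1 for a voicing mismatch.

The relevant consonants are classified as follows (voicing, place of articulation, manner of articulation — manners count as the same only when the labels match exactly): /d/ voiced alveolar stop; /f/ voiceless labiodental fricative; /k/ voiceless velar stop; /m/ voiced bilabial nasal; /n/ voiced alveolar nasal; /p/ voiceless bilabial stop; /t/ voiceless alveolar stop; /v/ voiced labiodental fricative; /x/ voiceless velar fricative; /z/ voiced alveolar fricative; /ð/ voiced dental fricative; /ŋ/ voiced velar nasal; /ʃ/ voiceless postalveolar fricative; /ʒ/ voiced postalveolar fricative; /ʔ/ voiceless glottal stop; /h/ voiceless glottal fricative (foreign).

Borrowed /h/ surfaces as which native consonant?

x

/x/ is closest: same manner (fricative), place distance 2 (glottal→velar), same voicing; total 2. Next closest is /ʃ/ at distance 4.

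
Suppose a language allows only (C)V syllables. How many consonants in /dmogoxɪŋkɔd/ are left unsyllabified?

Syllabifying with onset maximization leaves /d/, /ŋ/, /d/ stranded (no codas are permitted; onsets are limited to one consonant).

3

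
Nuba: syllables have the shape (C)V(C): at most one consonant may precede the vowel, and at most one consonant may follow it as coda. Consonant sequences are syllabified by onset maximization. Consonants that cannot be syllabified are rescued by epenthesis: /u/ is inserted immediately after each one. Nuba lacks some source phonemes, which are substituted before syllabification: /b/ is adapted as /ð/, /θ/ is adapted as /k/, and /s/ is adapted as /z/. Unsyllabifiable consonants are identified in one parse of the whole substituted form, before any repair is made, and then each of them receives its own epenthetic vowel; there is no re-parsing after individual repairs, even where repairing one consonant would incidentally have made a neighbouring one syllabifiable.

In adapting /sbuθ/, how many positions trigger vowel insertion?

1

After substitution the input is /zðuk/.
The unsyllabifiable consonants are /z/; each receives one epenthetic vowel.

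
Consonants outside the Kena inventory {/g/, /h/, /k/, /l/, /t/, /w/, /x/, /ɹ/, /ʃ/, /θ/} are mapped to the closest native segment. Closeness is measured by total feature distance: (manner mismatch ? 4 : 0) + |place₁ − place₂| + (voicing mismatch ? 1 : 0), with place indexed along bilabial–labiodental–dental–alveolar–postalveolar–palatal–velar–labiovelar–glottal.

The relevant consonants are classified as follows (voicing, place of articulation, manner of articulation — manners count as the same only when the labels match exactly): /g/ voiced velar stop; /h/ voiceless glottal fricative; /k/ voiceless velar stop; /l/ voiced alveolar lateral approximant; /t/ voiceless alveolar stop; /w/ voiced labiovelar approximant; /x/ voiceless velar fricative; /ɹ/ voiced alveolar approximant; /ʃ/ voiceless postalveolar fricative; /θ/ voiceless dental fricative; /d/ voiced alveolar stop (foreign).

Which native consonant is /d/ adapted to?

t

/t/ is closest: same manner (stop), place distance 0 (alveolar→alveolar), voicing differs (+1); total 1. Next closest is /g/ at distance 3.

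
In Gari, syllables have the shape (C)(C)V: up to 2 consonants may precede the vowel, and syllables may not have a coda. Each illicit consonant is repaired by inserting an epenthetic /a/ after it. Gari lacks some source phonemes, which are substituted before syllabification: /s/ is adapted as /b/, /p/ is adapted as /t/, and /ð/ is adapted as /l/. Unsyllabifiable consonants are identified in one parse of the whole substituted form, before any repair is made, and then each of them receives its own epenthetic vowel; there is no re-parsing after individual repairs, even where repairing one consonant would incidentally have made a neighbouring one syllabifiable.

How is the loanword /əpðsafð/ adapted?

Substitution: /p/ → /t/, /ð/ → /l/, /s/ → /b/, giving /ətlbafl/.
Under (C)(C)V, the unsyllabifiable consonants are /t/, /f/, /l/ (no codas are permitted; onsets may contain at most 2 consonants).
Inserting the epenthetic vowel yields /t/ → /ta/, /f/ → /fa/, /l/ → /la/.

ətalbafala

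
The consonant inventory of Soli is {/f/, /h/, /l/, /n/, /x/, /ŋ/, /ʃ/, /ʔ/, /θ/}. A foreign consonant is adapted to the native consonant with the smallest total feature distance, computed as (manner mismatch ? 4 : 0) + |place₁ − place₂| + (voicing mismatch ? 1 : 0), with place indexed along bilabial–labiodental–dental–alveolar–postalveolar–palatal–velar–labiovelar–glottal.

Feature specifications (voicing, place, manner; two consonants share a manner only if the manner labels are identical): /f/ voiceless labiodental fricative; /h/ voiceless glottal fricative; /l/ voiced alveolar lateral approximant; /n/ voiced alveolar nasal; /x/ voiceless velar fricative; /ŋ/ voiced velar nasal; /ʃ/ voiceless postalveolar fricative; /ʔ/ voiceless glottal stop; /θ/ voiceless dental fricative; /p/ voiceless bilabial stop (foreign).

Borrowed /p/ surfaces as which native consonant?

/f/ is closest: manner differs (stop→fricative, +4), place distance 1 (bilabial→labiodental), same voicing; total 5. Next closest is /θ/ at distance 6.

f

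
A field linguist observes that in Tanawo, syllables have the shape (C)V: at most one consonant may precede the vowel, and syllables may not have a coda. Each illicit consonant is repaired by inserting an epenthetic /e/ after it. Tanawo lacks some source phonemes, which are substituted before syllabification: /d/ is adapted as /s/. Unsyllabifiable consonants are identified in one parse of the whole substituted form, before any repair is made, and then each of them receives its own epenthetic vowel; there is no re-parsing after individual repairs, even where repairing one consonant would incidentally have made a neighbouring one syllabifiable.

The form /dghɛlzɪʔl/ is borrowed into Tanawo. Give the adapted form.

segehɛlezɪʔele

Substitution: /d/ → /s/, giving /sghɛlzɪʔl/.
The consonants /s/, /g/, /l/, /ʔ/, /l/ cannot be parsed into a legal (C)V syllable (no codas are permitted; onsets are limited to one consonant).
Each unlicensed consonant becomes the onset of a new syllable: /s/ → /se/, /g/ → /ge/, /l/ → /le/, /ʔ/ → /ʔe/, /l/ → /le/.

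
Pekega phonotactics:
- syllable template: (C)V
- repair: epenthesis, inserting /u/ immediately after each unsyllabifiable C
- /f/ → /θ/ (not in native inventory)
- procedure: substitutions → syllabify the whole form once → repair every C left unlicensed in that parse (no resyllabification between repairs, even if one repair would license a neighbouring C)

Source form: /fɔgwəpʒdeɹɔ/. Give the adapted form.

Substitution: /f/ → /θ/, giving /θɔgwəpʒdeɹɔ/.
Syllabifying with onset maximization leaves /g/, /p/, /ʒ/ stranded (no codas are permitted; onsets are limited to one consonant).
Epenthesis after each stranded consonant: /g/ → /gu/, /p/ → /pu/, /ʒ/ → /ʒu/.

θɔguwəpuʒudeɹɔ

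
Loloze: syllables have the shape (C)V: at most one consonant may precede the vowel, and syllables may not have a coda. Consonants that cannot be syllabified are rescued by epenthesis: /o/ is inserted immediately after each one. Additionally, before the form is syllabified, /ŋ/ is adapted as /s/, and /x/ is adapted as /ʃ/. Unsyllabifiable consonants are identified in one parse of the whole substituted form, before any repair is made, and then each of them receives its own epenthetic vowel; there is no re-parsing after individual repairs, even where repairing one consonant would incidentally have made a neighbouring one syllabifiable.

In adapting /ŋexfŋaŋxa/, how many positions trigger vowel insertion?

After substitution the input is /seʃfsasʃa/.
The unsyllabifiable consonants are /ʃ/, /f/, /s/; each receives one epenthetic vowel.

3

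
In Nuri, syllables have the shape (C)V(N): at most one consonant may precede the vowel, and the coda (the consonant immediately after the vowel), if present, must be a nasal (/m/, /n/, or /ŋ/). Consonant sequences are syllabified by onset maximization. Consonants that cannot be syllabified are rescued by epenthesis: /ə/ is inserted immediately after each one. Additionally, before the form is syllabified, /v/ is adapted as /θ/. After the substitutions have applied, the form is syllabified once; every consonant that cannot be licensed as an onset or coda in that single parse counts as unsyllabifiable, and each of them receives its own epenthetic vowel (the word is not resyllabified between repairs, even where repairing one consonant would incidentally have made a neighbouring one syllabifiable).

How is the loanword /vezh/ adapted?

θezəhə

Substitution: /v/ → /θ/, giving /θezh/.
Syllabifying with onset maximization leaves /z/, /h/ stranded (only a nasal (/m/, /n/, or /ŋ/) is licensed in coda position; onsets are limited to one consonant).
Inserting the epenthetic vowel yields /z/ → /zə/, /h/ → /hə/.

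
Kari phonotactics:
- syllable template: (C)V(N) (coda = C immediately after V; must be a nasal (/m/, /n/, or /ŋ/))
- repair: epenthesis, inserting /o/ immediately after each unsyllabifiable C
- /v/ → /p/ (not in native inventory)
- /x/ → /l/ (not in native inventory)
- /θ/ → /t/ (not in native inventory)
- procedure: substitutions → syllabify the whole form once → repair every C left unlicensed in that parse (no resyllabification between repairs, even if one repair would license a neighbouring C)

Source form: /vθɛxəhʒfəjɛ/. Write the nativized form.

Substitution: /v/ → /p/, /θ/ → /t/, /x/ → /l/, giving /ptɛləhʒfəjɛ/.
Syllabifying with onset maximization leaves /p/, /h/, /ʒ/ stranded (only a nasal (/m/, /n/, or /ŋ/) is licensed in coda position; onsets are limited to one consonant).
Epenthesis after each stranded consonant: /p/ → /po/, /h/ → /ho/, /ʒ/ → /ʒo/.

potɛləhoʒofəjɛ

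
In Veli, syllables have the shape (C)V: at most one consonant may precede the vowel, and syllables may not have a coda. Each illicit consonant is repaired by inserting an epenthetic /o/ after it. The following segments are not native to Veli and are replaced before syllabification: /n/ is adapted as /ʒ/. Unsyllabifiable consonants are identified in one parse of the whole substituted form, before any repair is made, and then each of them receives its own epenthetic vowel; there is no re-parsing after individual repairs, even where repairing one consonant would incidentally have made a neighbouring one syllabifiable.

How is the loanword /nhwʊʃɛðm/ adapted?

ʒohowʊʃɛðomo

Substitution: /n/ → /ʒ/, giving /ʒhwʊʃɛðm/.
The consonants /ʒ/, /h/, /ð/, /m/ cannot be parsed into a legal (C)V syllable (no codas are permitted; onsets are limited to one consonant).
Epenthesis after each stranded consonant: /ʒ/ → /ʒo/, /h/ → /ho/, /ð/ → /ðo/, /m/ → /mo/.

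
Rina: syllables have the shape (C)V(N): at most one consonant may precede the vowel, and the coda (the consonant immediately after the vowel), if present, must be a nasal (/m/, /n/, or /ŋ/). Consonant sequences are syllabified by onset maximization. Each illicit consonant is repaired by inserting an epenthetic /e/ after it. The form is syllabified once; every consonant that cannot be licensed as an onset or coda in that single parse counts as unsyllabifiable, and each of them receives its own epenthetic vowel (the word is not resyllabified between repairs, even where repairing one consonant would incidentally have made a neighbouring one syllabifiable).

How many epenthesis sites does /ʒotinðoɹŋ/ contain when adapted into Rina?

The unsyllabifiable consonants are /ɹ/, /ŋ/; each receives one epenthetic vowel.

2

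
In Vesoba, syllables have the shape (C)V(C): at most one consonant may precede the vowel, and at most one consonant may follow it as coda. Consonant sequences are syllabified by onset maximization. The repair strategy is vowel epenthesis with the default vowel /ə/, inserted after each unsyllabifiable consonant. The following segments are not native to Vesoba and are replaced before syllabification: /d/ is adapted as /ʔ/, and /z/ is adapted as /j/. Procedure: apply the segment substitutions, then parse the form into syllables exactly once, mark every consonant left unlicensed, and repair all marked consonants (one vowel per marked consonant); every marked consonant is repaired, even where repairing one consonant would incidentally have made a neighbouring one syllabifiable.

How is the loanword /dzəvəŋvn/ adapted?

Substitution: /d/ → /ʔ/, /z/ → /j/, giving /ʔjəvəŋvn/.
Syllabifying with onset maximization leaves /ʔ/, /v/, /n/ stranded (at most one coda consonant is licensed; onsets are limited to one consonant).
Inserting the epenthetic vowel yields /ʔ/ → /ʔə/, /v/ → /və/, /n/ → /nə/.

ʔəjəvəŋvənə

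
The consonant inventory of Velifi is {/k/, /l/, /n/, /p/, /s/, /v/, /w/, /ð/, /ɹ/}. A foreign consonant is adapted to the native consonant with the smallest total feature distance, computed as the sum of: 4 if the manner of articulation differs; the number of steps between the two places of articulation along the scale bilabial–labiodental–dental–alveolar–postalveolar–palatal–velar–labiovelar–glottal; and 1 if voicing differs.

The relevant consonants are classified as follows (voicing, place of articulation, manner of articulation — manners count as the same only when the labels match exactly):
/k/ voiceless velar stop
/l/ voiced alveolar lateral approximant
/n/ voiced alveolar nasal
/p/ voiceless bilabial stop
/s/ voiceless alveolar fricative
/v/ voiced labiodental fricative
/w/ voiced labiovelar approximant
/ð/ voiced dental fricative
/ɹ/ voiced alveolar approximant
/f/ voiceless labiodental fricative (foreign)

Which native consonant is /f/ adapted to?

/v/ is closest: same manner (fricative), place distance 0 (labiodental→labiodental), voicing differs (+1); total 1. Next closest is /s/ at distance 2.

v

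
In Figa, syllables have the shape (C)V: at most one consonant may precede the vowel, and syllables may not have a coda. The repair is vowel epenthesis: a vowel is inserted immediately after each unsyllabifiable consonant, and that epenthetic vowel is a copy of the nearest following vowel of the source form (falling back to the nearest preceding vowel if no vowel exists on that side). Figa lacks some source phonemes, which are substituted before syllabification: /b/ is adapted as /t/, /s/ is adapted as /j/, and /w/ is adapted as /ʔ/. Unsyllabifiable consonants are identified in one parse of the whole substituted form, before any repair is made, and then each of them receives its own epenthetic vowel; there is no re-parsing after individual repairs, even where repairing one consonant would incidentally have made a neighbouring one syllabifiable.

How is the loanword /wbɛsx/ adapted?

Substitution: /w/ → /ʔ/, /b/ → /t/, /s/ → /j/, giving /ʔtɛjx/.
The consonants /ʔ/, /j/, /x/ cannot be parsed into a legal (C)V syllable (no codas are permitted; onsets are limited to one consonant).
Epenthesis after each stranded consonant: /ʔ/ → /ʔɛ/, /j/ → /jɛ/, /x/ → /xɛ/.

ʔɛtɛjɛxɛ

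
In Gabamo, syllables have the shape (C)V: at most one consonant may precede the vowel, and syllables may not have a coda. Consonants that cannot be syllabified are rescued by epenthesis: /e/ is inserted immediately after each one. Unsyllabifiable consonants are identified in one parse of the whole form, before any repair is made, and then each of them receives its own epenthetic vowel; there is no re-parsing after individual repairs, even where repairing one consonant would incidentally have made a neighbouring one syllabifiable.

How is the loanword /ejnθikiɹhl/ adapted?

Under (C)V, the unsyllabifiable consonants are /j/, /n/, /ɹ/, /h/, /l/ (no codas are permitted; onsets are limited to one consonant).
Epenthesis after each stranded consonant: /j/ → /je/, /n/ → /ne/, /ɹ/ → /ɹe/, /h/ → /he/, /l/ → /le/.

ejeneθikiɹehele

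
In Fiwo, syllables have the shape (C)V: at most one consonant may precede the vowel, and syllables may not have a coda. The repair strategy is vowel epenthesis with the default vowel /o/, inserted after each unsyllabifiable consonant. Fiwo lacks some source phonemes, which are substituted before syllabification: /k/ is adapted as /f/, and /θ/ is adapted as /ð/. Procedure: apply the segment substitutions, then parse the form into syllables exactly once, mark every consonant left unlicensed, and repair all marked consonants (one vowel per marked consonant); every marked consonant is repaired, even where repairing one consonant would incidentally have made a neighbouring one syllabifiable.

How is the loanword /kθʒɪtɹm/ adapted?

Substitution: /k/ → /f/, /θ/ → /ð/, giving /fðʒɪtɹm/.
Under (C)V, the unsyllabifiable consonants are /f/, /ð/, /t/, /ɹ/, /m/ (no codas are permitted; onsets are limited to one consonant).
Inserting the epenthetic vowel yields /f/ → /fo/, /ð/ → /ðo/, /t/ → /to/, /ɹ/ → /ɹo/, /m/ → /mo/.

foðoʒɪtoɹomo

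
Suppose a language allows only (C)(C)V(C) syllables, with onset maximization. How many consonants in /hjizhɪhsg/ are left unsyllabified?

2

Under (C)(C)V(C), the unsyllabifiable consonants are /s/, /g/ (at most one coda consonant is licensed; onsets may contain at most 2 consonants).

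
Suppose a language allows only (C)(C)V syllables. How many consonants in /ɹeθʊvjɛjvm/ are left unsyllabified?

The consonants /j/, /v/, /m/ cannot be parsed into a legal (C)(C)V syllable (no codas are permitted; onsets may contain at most 2 consonants).

3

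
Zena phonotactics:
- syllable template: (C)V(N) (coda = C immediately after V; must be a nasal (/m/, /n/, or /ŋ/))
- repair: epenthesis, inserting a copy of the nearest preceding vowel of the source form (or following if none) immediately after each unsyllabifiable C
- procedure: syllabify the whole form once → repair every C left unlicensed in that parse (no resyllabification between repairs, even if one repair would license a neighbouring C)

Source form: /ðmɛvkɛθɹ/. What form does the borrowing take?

Syllabifying with onset maximization leaves /ð/, /v/, /θ/, /ɹ/ stranded (only a nasal (/m/, /n/, or /ŋ/) is licensed in coda position; onsets are limited to one consonant).
Epenthesis after each stranded consonant: /ð/ → /ðɛ/, /v/ → /vɛ/, /θ/ → /θɛ/, /ɹ/ → /ɹɛ/.

ðɛmɛvɛkɛθɛɹɛ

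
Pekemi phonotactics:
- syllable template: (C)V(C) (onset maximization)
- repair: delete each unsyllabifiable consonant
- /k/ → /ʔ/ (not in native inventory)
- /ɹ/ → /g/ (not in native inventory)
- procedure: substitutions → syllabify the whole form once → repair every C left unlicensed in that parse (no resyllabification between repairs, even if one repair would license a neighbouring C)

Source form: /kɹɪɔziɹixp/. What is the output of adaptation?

gɪɔzigix

Substitution: /k/ → /ʔ/, /ɹ/ → /g/, giving /ʔgɪɔzigixp/.
Under (C)V(C), the unsyllabifiable consonants are /ʔ/, /p/ (at most one coda consonant is licensed; onsets are limited to one consonant).
Deleting the stranded consonants removes /ʔ/, /p/.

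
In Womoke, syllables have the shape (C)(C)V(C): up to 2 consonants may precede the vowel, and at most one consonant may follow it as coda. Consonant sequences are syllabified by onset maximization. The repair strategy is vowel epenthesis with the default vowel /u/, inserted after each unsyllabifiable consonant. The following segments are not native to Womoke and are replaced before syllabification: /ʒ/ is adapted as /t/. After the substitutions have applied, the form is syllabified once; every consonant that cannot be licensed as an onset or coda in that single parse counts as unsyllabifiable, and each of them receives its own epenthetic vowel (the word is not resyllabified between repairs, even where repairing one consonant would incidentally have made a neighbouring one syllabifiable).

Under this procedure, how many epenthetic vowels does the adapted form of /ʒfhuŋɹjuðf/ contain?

2

After substitution the input is /tfhuŋɹjuðf/.
The unsyllabifiable consonants are /t/, /f/; each receives one epenthetic vowel.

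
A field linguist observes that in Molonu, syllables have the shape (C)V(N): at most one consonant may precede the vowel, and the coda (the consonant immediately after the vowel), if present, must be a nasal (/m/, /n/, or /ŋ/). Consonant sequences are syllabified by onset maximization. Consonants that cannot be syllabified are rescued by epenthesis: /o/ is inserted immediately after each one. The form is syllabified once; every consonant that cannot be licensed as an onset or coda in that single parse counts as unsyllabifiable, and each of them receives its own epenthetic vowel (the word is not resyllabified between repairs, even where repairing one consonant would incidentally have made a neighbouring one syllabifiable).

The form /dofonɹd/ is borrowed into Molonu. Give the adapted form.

dofonɹodo

The consonants /ɹ/, /d/ cannot be parsed into a legal (C)V(N) syllable (only a nasal (/m/, /n/, or /ŋ/) is licensed in coda position; onsets are limited to one consonant).
Inserting the epenthetic vowel yields /ɹ/ → /ɹo/, /d/ → /do/.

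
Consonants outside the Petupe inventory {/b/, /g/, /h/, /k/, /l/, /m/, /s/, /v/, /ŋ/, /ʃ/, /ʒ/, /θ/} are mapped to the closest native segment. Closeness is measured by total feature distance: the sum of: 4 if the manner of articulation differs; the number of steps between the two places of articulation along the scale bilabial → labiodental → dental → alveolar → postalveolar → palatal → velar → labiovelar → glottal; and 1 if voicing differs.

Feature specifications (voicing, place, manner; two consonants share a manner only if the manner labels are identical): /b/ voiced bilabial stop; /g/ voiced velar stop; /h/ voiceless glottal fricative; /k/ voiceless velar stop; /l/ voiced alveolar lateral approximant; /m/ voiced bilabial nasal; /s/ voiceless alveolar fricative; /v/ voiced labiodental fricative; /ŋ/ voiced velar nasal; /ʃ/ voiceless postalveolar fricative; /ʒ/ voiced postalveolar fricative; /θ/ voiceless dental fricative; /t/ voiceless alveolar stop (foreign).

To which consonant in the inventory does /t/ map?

/k/ is closest: same manner (stop), place distance 3 (alveolar→velar), same voicing; total 3. Next closest is /b/ at distance 4.

k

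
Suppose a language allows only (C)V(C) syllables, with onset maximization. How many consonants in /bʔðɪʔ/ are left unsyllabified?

2

Under (C)V(C), the unsyllabifiable consonants are /b/, /ʔ/ (at most one coda consonant is licensed; onsets are limited to one consonant).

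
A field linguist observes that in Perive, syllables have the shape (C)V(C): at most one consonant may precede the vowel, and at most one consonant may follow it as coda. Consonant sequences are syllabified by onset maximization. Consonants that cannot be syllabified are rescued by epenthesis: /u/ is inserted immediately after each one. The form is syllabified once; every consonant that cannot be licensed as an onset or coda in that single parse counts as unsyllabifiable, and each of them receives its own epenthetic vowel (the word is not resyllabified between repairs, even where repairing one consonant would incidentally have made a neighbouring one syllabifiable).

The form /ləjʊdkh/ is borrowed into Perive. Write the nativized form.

Under (C)V(C), the unsyllabifiable consonants are /k/, /h/ (at most one coda consonant is licensed; onsets are limited to one consonant).
Each unlicensed consonant becomes the onset of a new syllable: /k/ → /ku/, /h/ → /hu/.

ləjʊdkuhu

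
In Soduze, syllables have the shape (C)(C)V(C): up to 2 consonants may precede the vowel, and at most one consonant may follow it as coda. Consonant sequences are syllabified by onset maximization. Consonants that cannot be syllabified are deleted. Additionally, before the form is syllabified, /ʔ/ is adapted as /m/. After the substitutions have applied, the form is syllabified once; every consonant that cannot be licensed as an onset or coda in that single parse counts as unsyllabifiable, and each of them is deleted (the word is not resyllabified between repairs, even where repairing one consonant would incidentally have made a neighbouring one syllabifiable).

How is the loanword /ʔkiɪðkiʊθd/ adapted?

Substitution: /ʔ/ → /m/, giving /mkiɪðkiʊθd/.
Syllabifying with onset maximization leaves /d/ stranded (at most one coda consonant is licensed; onsets may contain at most 2 consonants).
Deletion applies to /d/.

mkiɪðkiʊθ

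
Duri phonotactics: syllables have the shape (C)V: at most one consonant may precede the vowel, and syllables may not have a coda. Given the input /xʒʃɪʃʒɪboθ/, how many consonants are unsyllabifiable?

The consonants /x/, /ʒ/, /ʃ/, /θ/ cannot be parsed into a legal (C)V syllable (no codas are permitted; onsets are limited to one consonant).

4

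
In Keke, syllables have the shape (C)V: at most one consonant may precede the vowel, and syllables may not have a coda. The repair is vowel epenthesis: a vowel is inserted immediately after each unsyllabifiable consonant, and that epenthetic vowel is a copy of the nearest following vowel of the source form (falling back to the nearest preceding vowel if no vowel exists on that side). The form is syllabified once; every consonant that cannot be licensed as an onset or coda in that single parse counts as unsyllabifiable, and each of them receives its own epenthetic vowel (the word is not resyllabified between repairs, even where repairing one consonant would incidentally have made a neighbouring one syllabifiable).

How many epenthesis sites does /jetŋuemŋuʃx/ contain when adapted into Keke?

4

The unsyllabifiable consonants are /t/, /m/, /ʃ/, /x/; each receives one epenthetic vowel.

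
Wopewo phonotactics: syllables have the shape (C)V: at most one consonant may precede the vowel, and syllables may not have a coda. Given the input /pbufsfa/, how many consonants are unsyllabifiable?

Under (C)V, the unsyllabifiable consonants are /p/, /f/, /s/ (no codas are permitted; onsets are limited to one consonant).

3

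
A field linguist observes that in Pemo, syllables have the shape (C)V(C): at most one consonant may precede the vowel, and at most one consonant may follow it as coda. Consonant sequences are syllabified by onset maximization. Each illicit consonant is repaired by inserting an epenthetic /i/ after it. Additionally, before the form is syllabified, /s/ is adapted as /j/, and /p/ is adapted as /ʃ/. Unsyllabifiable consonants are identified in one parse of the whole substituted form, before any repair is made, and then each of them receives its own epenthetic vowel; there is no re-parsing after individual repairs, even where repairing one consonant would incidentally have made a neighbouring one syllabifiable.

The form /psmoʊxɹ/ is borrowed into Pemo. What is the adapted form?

Substitution: /p/ → /ʃ/, /s/ → /j/, giving /ʃjmoʊxɹ/.
The consonants /ʃ/, /j/, /ɹ/ cannot be parsed into a legal (C)V(C) syllable (at most one coda consonant is licensed; onsets are limited to one consonant).
Inserting the epenthetic vowel yields /ʃ/ → /ʃi/, /j/ → /ji/, /ɹ/ → /ɹi/.

ʃijimoʊxɹi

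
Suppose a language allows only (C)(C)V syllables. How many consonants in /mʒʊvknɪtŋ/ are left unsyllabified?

3

Syllabifying with onset maximization leaves /v/, /t/, /ŋ/ stranded (no codas are permitted; onsets may contain at most 2 consonants).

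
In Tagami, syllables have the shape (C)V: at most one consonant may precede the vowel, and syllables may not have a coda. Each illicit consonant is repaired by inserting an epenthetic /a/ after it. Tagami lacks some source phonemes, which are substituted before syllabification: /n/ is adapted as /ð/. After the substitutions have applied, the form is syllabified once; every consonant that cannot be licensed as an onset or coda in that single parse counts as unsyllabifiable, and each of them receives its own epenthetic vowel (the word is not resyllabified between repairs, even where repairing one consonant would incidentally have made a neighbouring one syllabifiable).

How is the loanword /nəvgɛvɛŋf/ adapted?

ðəvagɛvɛŋafa

Substitution: /n/ → /ð/, giving /ðəvgɛvɛŋf/.
Syllabifying with onset maximization leaves /v/, /ŋ/, /f/ stranded (no codas are permitted; onsets are limited to one consonant).
Inserting the epenthetic vowel yields /v/ → /va/, /ŋ/ → /ŋa/, /f/ → /fa/.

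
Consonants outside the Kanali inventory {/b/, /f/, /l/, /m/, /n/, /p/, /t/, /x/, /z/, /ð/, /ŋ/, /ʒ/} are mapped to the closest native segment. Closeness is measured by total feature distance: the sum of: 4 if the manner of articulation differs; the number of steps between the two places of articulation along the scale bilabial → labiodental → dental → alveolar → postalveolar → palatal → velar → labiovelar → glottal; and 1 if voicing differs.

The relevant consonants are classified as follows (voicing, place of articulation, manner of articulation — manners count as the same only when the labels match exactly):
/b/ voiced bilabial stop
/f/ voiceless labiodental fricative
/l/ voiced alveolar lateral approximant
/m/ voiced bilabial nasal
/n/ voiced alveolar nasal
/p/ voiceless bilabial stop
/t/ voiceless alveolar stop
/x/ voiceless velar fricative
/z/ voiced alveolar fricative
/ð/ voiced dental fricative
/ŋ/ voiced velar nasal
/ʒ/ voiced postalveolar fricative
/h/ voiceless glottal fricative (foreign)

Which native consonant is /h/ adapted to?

/x/ is closest: same manner (fricative), place distance 2 (glottal→velar), same voicing; total 2. Next closest is /ʒ/ at distance 5.

x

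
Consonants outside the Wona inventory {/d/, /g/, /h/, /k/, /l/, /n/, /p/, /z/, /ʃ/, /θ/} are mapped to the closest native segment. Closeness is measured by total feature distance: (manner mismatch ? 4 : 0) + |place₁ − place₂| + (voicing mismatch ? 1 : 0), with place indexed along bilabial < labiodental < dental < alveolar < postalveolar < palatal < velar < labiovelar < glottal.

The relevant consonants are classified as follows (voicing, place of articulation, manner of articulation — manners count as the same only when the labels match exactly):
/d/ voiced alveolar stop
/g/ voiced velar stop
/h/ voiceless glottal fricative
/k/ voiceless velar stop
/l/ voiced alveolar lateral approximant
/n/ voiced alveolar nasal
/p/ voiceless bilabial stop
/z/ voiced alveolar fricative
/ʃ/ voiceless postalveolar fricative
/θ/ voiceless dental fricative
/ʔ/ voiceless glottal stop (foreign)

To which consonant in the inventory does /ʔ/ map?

k

/k/ is closest: same manner (stop), place distance 2 (glottal→velar), same voicing; total 2. Next closest is /g/ at distance 3.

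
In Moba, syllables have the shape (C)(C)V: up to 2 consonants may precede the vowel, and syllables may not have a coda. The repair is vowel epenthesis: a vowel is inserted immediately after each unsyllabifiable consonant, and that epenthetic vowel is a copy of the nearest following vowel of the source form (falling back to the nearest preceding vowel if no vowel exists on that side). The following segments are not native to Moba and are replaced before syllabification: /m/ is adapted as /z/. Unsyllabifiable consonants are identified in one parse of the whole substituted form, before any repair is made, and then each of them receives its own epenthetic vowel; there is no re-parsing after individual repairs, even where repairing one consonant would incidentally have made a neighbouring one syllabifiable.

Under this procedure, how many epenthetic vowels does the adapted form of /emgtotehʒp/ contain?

After substitution the input is /ezgtotehʒp/.
The unsyllabifiable consonants are /z/, /h/, /ʒ/, /p/; each receives one epenthetic vowel.

4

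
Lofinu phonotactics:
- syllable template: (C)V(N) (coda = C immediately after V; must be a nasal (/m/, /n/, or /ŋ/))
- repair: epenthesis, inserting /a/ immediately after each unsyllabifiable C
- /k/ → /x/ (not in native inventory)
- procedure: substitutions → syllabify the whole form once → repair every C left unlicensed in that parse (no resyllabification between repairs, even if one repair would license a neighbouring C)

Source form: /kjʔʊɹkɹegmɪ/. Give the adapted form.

Substitution: /k/ → /x/, giving /xjʔʊɹxɹegmɪ/.
Under (C)V(N), the unsyllabifiable consonants are /x/, /j/, /ɹ/, /x/, /g/ (only a nasal (/m/, /n/, or /ŋ/) is licensed in coda position; onsets are limited to one consonant).
Each unlicensed consonant becomes the onset of a new syllable: /x/ → /xa/, /j/ → /ja/, /ɹ/ → /ɹa/, /x/ → /xa/, /g/ → /ga/.

xajaʔʊɹaxaɹegamɪ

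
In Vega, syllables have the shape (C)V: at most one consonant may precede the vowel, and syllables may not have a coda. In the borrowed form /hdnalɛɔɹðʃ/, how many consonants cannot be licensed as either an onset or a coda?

5

Syllabifying with onset maximization leaves /h/, /d/, /ɹ/, /ð/, /ʃ/ stranded (no codas are permitted; onsets are limited to one consonant).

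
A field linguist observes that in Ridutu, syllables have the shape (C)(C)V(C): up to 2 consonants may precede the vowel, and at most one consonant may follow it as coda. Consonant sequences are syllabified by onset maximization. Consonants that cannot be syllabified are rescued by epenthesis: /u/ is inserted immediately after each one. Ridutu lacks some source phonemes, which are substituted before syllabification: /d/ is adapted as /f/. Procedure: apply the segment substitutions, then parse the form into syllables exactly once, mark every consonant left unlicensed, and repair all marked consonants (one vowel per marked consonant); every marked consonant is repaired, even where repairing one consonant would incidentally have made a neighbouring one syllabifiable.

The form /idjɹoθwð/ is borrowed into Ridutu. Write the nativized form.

ifjɹoθwuðu

Substitution: /d/ → /f/, giving /ifjɹoθwð/.
Syllabifying with onset maximization leaves /w/, /ð/ stranded (at most one coda consonant is licensed; onsets may contain at most 2 consonants).
Each unlicensed consonant becomes the onset of a new syllable: /w/ → /wu/, /ð/ → /ðu/.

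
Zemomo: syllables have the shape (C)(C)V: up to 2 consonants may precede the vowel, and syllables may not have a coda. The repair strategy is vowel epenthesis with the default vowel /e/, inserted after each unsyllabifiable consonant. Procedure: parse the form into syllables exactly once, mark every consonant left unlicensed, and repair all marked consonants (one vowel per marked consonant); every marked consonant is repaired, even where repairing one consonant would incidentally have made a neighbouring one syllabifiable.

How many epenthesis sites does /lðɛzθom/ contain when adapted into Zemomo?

1

The unsyllabifiable consonants are /m/; each receives one epenthetic vowel.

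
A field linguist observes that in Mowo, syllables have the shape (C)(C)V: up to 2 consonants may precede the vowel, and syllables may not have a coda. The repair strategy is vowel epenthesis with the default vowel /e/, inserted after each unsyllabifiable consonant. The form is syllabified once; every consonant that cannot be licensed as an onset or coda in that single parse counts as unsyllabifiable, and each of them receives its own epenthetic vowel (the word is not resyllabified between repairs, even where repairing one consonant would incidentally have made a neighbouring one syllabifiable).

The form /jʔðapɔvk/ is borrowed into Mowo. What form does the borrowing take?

Syllabifying with onset maximization leaves /j/, /v/, /k/ stranded (no codas are permitted; onsets may contain at most 2 consonants).
Each unlicensed consonant becomes the onset of a new syllable: /j/ → /je/, /v/ → /ve/, /k/ → /ke/.

jeʔðapɔveke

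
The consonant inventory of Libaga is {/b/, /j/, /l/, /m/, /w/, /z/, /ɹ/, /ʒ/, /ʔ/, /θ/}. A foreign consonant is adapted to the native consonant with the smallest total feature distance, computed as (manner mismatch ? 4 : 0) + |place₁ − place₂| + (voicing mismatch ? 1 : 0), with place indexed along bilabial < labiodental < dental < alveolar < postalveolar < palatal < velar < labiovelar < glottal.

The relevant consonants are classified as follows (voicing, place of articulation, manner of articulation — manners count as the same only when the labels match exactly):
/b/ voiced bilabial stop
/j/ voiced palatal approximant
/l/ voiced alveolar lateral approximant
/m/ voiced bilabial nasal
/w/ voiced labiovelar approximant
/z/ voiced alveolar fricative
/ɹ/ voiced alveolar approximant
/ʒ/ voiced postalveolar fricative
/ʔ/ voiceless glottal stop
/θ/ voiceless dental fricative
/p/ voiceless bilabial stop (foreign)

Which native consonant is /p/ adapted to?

b

/b/ is closest: same manner (stop), place distance 0 (bilabial→bilabial), voicing differs (+1); total 1. Next closest is /m/ at distance 5.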